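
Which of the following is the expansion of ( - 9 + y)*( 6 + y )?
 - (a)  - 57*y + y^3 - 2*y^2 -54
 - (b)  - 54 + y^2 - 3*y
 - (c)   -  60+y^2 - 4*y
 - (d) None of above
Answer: b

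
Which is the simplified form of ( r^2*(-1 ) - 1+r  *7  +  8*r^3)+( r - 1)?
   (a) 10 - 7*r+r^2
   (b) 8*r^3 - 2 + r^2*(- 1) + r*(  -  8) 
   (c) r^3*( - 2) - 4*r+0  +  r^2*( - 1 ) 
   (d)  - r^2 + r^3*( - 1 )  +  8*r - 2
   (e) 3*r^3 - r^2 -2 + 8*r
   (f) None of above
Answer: f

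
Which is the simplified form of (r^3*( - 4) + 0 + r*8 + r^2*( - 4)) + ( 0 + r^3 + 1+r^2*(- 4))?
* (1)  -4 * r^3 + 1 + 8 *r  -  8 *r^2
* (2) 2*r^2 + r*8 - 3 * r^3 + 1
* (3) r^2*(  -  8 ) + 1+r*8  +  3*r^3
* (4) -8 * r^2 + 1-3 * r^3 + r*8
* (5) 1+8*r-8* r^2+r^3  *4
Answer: 4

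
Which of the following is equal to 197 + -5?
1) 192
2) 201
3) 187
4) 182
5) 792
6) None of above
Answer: 1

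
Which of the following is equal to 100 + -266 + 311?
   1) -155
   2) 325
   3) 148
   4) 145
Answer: 4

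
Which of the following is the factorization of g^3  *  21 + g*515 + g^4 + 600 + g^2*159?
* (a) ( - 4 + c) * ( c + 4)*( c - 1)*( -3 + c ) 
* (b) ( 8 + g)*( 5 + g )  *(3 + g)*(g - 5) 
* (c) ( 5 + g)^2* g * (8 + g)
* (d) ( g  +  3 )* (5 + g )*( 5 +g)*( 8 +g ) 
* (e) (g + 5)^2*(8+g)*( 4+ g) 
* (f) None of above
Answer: d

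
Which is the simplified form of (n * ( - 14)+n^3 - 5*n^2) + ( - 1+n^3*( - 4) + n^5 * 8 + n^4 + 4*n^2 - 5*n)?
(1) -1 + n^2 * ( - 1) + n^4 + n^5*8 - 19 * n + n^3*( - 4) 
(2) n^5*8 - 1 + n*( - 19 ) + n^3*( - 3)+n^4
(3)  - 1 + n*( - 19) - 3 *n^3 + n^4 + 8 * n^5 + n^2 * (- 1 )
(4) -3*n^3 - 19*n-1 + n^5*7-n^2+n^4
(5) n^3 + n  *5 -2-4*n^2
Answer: 3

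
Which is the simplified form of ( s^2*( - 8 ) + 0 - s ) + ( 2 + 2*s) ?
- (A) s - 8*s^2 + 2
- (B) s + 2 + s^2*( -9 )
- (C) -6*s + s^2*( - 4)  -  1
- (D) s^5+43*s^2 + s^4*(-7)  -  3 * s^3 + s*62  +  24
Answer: A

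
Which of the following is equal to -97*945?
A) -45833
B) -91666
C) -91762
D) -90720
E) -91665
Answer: E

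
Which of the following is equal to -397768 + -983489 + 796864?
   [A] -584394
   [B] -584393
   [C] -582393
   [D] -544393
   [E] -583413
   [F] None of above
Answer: B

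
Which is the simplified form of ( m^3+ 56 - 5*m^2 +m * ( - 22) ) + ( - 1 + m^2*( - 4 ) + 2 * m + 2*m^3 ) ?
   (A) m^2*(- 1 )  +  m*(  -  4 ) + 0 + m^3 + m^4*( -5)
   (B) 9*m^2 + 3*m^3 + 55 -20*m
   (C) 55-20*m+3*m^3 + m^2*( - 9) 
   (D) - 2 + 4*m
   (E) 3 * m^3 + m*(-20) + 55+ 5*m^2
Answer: C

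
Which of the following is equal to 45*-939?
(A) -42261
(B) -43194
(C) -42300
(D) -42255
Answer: D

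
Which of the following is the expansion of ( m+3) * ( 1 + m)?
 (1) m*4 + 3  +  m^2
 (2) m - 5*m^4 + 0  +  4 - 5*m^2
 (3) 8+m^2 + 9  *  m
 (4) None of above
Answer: 1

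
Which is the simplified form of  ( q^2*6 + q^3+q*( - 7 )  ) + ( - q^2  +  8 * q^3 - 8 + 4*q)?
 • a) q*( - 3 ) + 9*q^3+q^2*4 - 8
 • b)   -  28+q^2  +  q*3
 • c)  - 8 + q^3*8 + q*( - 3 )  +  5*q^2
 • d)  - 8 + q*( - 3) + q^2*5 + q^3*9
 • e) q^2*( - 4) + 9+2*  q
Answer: d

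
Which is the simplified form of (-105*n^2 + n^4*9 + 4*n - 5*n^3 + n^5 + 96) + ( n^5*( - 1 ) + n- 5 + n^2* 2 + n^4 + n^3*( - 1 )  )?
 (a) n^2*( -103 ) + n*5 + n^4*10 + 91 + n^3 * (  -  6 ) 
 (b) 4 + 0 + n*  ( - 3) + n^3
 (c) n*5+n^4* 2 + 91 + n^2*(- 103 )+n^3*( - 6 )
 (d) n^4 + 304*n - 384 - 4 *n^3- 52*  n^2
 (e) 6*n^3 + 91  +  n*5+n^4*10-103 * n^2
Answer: a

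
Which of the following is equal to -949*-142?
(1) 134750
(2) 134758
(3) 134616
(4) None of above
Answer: 2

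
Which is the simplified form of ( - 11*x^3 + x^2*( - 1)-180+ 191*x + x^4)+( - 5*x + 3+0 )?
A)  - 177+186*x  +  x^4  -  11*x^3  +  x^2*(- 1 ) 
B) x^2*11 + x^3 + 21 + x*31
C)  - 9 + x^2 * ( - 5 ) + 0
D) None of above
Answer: A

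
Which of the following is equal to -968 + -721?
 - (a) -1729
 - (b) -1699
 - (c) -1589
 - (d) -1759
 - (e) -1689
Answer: e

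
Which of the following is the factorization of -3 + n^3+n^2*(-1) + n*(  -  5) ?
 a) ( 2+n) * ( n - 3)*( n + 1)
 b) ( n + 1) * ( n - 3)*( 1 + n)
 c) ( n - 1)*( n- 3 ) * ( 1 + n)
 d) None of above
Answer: b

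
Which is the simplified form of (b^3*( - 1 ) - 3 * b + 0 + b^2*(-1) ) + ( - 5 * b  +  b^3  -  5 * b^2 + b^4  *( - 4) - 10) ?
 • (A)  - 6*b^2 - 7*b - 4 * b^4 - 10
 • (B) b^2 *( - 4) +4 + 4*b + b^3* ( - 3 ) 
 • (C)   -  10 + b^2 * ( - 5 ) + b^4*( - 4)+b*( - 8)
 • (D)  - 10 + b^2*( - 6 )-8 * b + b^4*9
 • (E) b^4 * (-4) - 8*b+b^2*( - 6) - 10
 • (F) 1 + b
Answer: E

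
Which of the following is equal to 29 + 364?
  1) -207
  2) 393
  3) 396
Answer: 2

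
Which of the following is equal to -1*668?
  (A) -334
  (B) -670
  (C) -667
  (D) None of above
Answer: D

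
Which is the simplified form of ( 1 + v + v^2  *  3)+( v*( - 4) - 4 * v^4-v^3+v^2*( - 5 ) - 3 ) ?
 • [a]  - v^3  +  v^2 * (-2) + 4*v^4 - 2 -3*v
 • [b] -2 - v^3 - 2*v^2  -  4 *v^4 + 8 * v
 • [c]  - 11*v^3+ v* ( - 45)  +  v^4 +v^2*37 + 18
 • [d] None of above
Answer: d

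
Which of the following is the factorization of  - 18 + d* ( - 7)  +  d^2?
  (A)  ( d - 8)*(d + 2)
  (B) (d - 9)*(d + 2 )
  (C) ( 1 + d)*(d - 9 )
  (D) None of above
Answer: B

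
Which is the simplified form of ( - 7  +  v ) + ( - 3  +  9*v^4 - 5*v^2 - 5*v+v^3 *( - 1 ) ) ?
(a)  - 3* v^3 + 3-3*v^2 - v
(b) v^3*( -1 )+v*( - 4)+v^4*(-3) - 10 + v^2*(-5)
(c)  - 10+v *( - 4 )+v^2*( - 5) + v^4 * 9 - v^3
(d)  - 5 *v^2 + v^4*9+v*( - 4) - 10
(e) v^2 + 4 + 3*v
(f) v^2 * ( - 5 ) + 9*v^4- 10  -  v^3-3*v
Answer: c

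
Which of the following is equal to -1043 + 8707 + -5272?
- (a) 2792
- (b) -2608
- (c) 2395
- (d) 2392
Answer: d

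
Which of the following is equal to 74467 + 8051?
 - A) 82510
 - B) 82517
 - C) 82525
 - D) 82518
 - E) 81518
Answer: D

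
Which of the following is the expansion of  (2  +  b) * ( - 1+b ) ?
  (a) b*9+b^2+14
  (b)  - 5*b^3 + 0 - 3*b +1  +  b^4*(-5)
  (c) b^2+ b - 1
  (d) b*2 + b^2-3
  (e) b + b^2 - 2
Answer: e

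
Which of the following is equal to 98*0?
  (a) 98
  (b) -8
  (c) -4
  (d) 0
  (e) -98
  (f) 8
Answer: d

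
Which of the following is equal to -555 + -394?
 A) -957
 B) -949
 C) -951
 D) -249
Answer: B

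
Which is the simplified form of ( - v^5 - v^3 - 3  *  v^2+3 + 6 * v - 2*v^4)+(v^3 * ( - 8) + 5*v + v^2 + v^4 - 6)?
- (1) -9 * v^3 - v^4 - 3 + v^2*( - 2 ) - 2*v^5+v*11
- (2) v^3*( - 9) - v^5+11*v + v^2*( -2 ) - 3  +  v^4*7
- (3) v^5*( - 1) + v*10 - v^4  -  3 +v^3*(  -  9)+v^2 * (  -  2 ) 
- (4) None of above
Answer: 4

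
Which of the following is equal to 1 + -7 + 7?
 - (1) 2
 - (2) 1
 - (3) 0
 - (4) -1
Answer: 2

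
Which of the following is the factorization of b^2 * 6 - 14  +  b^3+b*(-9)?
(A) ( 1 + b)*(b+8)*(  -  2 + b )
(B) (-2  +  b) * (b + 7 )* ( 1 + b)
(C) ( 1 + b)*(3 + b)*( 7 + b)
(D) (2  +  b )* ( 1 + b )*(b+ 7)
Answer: B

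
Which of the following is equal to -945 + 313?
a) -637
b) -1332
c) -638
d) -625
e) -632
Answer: e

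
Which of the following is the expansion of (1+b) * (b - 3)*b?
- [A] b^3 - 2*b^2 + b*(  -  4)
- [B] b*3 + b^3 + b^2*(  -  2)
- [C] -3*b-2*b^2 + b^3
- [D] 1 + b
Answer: C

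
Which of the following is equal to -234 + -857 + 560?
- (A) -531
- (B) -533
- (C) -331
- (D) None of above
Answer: A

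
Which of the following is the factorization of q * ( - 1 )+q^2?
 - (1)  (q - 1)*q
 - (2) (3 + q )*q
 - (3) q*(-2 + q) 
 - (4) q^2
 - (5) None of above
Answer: 1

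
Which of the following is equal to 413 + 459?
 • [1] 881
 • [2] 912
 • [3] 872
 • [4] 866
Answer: 3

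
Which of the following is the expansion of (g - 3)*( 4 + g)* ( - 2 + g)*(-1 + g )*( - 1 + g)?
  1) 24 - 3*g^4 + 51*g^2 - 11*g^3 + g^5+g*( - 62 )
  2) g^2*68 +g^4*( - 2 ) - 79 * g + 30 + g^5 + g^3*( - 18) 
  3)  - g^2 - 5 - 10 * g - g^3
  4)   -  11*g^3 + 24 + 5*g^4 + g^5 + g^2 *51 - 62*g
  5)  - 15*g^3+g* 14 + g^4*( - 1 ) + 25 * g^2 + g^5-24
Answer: 1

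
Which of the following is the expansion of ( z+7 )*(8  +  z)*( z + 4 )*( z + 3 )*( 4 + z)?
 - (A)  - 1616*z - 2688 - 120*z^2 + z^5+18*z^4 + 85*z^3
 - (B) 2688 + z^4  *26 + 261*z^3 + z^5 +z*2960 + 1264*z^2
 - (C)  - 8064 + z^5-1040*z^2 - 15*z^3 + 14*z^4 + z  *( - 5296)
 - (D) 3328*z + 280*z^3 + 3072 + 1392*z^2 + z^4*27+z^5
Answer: B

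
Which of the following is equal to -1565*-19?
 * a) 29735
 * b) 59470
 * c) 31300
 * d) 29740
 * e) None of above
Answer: a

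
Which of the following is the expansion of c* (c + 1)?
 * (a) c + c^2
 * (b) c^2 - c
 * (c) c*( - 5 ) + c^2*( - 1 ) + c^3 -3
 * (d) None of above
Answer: a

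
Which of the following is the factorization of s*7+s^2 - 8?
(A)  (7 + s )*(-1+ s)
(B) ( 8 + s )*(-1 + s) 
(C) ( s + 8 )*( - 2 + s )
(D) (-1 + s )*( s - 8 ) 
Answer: B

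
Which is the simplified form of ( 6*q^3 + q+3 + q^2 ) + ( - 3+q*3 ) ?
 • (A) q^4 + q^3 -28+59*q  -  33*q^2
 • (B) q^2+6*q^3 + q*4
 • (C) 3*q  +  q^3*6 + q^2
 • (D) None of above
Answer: B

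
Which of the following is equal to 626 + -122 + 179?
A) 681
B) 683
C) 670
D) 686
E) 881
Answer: B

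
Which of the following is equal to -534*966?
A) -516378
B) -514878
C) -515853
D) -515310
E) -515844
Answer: E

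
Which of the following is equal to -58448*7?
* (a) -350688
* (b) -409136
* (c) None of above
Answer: b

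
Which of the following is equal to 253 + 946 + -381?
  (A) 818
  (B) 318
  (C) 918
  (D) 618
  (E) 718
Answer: A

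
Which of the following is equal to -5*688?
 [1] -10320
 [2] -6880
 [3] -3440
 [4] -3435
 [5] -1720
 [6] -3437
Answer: 3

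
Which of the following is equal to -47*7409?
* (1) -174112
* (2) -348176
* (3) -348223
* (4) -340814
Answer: 3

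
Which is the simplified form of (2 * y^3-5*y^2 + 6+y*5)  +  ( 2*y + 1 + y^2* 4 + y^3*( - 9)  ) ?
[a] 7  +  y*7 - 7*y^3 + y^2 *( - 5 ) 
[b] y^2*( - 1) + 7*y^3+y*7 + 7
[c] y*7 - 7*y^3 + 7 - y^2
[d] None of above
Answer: c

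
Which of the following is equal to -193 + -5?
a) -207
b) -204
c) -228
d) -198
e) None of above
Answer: d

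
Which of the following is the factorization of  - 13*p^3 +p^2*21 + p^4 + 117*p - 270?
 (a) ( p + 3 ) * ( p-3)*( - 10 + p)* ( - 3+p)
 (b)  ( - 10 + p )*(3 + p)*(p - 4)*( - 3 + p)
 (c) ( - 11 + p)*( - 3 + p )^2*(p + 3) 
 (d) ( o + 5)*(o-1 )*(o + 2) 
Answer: a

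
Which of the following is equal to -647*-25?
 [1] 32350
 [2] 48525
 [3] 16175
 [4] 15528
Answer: 3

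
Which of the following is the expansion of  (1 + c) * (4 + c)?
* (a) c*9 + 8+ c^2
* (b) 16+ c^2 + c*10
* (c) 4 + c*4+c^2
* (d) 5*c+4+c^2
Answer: d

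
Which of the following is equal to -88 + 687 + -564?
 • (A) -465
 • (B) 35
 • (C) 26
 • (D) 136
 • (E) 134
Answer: B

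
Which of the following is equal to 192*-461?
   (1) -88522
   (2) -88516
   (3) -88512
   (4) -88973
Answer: 3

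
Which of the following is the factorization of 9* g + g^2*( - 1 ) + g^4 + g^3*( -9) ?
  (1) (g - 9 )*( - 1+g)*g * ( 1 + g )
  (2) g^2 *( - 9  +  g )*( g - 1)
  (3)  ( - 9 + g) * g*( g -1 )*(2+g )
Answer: 1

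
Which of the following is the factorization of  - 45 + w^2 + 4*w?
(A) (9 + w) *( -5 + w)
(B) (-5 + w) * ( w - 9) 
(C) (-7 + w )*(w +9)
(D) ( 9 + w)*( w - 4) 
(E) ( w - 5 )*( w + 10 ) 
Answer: A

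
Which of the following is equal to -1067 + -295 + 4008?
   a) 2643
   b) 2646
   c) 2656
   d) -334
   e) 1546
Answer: b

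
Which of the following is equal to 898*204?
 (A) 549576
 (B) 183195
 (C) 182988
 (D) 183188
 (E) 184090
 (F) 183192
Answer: F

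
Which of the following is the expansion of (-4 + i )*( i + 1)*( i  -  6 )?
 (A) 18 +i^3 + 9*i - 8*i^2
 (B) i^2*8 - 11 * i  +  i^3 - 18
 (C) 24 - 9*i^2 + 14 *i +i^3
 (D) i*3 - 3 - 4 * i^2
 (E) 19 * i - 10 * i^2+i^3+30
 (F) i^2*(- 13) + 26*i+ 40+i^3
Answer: C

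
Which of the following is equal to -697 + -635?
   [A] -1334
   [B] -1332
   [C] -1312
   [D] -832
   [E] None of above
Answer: B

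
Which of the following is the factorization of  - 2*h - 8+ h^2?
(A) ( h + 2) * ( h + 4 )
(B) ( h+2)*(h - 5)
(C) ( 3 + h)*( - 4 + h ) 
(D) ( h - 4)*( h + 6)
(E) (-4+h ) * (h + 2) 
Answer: E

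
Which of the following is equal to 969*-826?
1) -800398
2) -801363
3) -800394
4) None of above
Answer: 3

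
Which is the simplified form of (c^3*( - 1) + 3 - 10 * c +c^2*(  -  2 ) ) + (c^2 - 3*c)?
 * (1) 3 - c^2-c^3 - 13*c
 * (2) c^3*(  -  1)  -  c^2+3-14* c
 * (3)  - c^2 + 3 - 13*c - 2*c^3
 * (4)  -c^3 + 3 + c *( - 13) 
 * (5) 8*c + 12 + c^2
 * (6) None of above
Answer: 1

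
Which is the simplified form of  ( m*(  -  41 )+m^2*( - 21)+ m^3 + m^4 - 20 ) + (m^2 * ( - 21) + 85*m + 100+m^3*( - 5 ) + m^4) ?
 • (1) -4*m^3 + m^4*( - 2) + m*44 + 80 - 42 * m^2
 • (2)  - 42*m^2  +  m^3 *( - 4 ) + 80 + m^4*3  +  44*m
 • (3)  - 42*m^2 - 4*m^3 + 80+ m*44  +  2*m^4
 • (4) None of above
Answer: 3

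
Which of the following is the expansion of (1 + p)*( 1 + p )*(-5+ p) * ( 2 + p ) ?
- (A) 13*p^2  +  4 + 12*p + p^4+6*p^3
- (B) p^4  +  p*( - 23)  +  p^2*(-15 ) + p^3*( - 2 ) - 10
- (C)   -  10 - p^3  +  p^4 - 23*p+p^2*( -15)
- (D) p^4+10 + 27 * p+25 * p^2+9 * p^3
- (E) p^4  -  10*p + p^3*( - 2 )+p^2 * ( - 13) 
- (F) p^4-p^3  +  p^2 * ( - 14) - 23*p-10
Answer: C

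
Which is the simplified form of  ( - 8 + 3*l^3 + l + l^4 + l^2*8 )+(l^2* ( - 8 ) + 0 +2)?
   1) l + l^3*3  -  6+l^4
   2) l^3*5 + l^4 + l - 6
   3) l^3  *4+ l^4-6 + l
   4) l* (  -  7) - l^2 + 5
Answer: 1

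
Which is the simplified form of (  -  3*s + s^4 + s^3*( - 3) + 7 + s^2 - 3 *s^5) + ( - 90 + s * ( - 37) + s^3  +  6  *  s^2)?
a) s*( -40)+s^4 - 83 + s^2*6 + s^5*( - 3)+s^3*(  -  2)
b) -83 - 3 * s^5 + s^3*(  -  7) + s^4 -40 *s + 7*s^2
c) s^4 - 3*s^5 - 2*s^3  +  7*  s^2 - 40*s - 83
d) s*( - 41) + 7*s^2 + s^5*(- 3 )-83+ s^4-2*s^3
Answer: c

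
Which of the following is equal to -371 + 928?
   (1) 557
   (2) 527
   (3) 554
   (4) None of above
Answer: 1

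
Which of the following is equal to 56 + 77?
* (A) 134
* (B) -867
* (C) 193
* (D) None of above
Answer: D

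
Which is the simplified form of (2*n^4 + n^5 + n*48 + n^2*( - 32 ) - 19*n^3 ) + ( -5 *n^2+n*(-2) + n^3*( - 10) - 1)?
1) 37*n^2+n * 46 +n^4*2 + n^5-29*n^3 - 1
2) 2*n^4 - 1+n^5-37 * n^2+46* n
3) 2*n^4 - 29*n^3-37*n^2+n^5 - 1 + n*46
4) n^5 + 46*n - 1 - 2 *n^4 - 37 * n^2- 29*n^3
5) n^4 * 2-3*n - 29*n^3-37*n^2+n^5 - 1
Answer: 3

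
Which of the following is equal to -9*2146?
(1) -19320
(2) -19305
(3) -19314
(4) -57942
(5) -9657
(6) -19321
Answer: 3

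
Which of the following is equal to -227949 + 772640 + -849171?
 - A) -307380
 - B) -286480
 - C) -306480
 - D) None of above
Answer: D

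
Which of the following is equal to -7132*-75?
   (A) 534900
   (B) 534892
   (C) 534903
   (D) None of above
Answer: A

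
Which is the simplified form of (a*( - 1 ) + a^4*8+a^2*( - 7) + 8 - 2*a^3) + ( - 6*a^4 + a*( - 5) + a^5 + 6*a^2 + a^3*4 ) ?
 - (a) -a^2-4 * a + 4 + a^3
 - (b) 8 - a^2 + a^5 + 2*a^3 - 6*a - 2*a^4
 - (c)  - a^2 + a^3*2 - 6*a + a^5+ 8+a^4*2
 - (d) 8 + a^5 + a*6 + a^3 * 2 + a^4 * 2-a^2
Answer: c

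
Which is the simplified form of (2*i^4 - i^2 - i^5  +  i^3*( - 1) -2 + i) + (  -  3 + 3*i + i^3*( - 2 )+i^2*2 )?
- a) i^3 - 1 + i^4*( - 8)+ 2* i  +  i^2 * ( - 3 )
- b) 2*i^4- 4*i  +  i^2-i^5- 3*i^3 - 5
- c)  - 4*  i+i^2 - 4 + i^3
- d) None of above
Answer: d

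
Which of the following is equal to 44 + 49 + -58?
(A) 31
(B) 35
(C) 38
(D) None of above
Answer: B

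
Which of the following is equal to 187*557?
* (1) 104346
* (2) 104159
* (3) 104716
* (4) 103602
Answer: 2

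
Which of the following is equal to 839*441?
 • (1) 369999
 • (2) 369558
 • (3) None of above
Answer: 1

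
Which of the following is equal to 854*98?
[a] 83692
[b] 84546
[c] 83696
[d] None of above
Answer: a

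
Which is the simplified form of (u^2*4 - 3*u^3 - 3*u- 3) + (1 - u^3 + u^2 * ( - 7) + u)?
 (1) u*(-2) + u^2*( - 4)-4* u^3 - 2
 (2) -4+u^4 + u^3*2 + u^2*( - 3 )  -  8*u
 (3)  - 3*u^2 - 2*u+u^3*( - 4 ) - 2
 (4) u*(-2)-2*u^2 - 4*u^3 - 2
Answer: 3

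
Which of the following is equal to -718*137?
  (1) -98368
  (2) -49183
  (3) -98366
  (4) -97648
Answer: 3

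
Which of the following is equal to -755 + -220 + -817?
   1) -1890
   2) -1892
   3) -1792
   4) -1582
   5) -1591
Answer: 3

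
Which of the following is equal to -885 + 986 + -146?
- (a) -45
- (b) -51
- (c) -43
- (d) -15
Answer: a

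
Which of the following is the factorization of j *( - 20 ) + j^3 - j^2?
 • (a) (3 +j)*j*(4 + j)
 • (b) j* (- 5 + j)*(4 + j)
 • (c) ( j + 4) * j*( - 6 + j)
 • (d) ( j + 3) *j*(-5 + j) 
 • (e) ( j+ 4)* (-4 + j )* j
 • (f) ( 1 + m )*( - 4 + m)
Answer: b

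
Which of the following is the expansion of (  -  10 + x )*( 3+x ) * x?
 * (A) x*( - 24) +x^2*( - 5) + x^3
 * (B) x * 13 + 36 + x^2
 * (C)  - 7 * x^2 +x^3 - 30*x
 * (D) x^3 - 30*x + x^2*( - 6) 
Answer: C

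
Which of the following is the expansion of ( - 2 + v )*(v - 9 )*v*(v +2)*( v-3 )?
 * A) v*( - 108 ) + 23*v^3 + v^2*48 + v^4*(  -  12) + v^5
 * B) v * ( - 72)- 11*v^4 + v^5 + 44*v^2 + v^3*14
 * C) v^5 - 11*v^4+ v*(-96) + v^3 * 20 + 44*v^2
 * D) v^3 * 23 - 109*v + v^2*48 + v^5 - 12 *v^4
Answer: A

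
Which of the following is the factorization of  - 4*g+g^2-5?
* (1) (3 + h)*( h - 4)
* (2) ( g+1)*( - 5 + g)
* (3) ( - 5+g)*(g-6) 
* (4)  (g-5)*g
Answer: 2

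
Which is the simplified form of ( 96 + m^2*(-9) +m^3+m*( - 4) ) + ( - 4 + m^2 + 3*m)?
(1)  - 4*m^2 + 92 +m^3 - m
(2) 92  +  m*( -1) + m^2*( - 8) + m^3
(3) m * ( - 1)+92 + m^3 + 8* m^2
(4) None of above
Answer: 2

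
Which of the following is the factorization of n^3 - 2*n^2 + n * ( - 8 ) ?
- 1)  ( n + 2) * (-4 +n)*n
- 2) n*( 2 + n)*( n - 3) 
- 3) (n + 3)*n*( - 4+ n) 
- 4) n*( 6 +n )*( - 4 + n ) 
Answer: 1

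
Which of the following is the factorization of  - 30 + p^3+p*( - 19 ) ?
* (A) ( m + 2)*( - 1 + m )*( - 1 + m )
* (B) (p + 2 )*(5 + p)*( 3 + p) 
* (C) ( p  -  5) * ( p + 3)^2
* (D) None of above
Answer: D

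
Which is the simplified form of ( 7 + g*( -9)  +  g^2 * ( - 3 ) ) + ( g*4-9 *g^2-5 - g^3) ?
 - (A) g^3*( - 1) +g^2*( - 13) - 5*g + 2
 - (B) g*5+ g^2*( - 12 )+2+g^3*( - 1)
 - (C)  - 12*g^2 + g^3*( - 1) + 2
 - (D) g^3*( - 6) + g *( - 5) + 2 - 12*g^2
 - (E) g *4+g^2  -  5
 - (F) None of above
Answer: F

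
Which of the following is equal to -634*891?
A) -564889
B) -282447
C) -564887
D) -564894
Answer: D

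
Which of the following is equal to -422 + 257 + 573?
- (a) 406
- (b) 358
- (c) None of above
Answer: c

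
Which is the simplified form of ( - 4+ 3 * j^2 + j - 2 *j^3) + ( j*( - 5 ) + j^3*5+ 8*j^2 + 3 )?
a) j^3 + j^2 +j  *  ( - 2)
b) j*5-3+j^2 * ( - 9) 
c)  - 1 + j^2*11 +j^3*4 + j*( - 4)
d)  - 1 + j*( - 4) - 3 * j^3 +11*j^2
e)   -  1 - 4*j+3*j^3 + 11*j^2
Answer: e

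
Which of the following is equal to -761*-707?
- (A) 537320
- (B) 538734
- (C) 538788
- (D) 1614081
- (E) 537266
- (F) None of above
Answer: F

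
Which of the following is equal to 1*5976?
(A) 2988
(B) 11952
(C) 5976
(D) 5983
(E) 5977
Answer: C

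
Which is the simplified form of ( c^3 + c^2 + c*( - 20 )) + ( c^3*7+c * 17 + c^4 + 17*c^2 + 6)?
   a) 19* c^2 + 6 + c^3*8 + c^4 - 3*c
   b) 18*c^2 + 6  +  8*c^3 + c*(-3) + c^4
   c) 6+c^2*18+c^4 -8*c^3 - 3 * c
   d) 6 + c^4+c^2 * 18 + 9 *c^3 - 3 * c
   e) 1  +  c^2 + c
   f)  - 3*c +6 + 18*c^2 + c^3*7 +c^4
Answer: b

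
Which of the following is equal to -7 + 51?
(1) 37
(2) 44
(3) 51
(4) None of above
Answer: 2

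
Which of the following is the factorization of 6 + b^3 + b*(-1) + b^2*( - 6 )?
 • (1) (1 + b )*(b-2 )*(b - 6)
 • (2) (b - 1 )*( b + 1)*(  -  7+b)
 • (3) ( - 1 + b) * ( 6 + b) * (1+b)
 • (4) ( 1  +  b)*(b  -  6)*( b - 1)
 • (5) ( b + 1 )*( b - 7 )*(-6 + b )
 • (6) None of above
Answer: 4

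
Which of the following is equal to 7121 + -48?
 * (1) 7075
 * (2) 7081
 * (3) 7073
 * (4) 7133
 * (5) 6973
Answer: 3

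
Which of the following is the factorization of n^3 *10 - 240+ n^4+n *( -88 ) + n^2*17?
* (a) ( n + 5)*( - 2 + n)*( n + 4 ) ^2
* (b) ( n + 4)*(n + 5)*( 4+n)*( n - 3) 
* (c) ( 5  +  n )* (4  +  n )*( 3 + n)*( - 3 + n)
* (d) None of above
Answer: b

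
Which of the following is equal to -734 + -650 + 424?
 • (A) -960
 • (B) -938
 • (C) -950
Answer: A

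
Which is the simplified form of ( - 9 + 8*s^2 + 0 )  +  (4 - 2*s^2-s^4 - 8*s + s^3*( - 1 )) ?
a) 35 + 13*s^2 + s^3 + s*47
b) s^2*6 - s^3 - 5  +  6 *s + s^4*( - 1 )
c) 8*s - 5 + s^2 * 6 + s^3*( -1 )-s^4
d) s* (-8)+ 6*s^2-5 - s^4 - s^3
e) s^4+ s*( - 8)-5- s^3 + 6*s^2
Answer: d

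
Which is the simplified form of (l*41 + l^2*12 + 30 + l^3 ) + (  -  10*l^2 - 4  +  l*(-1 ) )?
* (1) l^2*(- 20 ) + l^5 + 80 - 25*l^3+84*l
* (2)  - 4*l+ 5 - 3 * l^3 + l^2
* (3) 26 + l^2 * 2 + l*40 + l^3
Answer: 3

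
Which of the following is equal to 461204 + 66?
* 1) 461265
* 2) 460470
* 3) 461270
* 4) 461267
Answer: 3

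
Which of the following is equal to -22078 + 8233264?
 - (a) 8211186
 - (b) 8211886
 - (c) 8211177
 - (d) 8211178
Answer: a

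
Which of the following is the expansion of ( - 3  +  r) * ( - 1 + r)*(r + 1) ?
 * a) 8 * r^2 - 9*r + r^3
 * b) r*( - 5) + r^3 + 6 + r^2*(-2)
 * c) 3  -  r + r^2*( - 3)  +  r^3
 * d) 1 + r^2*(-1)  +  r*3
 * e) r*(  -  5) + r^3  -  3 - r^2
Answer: c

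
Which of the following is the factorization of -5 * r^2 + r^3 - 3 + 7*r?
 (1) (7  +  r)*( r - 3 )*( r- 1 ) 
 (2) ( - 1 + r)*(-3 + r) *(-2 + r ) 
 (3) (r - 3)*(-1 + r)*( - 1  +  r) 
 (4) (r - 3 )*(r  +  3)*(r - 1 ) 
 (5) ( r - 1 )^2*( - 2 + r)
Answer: 3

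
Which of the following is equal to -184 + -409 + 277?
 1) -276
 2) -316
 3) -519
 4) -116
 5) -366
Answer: 2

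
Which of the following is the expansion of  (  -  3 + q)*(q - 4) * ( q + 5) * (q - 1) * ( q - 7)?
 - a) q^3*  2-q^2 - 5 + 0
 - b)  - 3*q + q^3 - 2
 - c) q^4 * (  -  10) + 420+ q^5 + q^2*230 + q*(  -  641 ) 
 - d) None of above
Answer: c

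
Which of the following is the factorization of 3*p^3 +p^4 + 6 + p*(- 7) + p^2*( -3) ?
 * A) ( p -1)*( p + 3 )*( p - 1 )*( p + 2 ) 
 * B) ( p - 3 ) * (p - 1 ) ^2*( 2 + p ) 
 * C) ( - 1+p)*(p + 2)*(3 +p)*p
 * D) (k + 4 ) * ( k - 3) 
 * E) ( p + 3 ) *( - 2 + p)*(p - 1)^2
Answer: A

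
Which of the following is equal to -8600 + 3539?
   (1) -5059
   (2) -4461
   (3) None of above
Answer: 3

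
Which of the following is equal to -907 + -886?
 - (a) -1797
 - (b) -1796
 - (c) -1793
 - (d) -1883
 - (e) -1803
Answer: c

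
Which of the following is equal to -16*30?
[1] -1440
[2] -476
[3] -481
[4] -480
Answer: 4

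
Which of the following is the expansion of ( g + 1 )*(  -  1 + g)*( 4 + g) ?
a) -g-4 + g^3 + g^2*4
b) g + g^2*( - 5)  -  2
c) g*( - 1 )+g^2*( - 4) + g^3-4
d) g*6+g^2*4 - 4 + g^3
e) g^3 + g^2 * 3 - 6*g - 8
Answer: a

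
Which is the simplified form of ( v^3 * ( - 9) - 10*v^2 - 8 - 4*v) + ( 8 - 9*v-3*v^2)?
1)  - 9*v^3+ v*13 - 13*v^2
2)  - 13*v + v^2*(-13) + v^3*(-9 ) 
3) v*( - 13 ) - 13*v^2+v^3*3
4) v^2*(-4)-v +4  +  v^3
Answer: 2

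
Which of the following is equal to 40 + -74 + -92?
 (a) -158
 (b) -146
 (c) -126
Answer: c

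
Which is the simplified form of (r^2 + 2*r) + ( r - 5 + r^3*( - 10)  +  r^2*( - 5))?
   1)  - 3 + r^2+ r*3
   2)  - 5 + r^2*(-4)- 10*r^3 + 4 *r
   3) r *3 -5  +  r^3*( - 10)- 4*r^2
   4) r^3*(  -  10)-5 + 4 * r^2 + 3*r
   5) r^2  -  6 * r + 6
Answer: 3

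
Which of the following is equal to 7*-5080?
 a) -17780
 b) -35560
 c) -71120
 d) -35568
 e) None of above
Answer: b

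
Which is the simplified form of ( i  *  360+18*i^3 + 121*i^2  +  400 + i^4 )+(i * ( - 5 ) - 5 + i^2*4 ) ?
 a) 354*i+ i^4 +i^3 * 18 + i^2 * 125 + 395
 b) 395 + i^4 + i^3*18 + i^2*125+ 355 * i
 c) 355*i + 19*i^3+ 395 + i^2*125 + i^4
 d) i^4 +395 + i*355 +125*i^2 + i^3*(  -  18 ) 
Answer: b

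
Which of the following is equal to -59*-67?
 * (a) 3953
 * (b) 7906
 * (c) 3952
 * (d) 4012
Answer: a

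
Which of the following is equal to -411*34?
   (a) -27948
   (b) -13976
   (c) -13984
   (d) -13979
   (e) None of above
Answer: e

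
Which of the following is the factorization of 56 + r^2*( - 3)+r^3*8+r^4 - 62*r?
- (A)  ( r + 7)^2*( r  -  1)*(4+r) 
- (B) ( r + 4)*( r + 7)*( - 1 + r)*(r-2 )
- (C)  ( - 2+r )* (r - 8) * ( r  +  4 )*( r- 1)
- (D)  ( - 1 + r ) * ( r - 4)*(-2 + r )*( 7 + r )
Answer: B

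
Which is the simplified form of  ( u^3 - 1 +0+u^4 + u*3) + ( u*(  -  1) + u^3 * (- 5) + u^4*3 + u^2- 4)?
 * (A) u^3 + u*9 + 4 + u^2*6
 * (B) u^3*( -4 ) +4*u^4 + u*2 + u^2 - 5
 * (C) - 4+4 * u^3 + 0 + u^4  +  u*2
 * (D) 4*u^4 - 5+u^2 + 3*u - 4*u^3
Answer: B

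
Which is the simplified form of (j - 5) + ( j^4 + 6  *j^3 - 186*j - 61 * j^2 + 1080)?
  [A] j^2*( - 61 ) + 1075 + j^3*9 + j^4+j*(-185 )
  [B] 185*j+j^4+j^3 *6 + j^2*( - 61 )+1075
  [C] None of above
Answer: C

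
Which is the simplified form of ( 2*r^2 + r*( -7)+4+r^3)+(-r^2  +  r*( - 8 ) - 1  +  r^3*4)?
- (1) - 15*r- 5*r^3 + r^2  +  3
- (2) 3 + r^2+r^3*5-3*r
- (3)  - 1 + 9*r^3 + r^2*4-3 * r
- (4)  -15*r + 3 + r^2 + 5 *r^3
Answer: 4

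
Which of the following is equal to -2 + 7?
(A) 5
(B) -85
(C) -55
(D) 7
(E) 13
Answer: A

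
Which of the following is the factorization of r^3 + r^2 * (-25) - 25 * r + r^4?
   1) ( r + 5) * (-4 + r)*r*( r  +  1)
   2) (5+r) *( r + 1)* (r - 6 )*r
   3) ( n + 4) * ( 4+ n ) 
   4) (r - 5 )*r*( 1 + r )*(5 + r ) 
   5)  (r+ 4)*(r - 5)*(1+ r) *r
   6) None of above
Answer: 4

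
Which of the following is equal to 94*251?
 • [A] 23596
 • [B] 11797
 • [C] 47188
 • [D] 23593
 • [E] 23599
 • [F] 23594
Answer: F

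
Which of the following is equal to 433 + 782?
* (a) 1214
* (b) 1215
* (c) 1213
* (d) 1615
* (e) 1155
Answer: b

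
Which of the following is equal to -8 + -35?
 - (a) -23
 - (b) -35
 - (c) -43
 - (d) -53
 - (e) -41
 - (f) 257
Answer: c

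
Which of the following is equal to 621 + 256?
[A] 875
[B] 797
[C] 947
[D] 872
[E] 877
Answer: E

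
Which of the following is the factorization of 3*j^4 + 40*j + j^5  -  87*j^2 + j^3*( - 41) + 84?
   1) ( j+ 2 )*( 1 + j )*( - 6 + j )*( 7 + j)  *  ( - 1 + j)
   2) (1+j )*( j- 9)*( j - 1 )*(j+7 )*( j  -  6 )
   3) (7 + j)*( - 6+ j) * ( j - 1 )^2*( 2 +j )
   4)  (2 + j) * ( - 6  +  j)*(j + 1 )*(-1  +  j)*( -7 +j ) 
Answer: 1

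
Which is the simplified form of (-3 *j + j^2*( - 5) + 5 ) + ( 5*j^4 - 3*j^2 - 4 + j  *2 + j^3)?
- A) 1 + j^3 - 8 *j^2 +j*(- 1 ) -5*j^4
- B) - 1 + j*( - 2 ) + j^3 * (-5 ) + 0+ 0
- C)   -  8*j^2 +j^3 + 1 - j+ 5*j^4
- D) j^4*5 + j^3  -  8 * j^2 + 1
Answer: C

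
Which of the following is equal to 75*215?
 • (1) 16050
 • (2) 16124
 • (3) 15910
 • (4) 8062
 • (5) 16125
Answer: 5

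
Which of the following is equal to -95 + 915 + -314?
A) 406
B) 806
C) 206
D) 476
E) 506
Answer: E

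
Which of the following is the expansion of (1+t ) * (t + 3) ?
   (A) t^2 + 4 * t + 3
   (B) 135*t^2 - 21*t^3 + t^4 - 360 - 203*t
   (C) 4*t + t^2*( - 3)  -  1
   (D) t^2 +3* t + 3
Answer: A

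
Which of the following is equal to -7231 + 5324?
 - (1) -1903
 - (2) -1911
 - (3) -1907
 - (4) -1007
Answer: 3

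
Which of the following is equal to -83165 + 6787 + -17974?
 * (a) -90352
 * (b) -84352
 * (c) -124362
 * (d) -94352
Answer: d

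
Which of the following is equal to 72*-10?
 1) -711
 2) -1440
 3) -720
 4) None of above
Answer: 3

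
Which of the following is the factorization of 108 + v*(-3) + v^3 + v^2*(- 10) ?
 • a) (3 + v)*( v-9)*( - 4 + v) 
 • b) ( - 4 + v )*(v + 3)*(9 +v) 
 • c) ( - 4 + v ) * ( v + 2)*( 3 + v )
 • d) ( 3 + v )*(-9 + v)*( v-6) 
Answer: a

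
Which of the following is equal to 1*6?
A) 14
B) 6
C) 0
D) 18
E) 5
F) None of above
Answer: B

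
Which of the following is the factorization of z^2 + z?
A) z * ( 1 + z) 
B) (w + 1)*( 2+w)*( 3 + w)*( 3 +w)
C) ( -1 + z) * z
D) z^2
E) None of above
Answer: A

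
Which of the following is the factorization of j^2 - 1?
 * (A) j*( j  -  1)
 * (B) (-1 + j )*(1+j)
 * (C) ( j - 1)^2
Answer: B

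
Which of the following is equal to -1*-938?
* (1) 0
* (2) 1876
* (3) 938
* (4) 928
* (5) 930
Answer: 3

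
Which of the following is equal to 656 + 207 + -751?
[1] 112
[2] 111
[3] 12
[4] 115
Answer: 1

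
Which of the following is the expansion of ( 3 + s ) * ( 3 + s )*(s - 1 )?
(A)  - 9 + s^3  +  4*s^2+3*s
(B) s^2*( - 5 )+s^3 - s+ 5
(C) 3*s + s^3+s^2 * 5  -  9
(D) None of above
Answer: C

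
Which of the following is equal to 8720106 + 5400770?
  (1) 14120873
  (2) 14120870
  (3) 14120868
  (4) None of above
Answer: 4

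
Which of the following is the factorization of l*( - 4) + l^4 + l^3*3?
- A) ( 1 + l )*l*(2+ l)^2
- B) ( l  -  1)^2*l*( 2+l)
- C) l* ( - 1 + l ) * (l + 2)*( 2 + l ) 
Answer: C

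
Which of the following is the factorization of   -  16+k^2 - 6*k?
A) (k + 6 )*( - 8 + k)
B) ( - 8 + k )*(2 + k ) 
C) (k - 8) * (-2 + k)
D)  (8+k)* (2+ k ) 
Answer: B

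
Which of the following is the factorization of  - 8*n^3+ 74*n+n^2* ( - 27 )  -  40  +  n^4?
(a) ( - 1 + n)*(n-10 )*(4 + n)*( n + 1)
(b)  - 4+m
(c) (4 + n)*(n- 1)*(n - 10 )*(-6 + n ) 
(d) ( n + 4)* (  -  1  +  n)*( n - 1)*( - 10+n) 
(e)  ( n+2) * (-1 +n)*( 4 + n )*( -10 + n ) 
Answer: d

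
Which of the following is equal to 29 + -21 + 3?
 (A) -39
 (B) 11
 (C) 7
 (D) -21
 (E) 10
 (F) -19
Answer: B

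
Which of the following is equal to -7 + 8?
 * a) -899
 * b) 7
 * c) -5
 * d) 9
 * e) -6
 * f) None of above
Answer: f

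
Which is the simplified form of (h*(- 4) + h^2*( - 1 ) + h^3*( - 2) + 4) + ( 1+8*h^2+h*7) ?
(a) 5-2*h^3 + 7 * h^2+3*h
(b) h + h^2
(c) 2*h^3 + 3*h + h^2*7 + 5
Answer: a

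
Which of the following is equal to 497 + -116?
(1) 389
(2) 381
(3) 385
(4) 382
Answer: 2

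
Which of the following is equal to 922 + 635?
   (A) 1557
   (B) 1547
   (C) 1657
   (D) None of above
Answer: A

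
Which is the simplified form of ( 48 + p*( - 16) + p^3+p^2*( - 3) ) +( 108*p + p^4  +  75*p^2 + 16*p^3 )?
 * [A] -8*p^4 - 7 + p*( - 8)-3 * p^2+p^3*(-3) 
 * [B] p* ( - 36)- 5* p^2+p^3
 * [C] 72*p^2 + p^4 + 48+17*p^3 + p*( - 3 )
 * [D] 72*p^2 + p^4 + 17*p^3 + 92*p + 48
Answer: D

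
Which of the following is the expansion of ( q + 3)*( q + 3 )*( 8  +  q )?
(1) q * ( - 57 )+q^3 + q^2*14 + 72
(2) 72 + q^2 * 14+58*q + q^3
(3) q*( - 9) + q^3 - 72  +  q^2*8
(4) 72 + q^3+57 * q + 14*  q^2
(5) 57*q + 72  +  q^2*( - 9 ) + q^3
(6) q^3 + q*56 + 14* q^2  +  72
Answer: 4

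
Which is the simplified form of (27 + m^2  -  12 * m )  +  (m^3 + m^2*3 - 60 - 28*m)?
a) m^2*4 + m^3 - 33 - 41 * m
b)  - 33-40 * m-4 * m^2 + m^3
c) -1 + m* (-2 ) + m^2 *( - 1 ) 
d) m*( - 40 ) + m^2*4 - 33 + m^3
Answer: d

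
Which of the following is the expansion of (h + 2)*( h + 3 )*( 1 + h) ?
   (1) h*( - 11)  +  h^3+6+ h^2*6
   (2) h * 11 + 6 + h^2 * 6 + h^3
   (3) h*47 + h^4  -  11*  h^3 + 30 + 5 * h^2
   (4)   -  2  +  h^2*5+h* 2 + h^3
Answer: 2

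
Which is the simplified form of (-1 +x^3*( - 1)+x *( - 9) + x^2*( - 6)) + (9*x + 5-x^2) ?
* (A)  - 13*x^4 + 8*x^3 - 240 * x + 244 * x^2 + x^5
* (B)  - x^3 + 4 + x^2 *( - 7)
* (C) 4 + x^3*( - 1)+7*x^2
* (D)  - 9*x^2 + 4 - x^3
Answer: B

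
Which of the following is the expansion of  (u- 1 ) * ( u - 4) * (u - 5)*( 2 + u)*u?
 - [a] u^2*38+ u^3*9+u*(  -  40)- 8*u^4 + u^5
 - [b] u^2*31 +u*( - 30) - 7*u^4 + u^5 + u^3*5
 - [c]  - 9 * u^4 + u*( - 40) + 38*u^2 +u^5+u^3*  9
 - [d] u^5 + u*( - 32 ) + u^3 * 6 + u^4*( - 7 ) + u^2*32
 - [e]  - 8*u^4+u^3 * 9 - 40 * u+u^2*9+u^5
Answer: a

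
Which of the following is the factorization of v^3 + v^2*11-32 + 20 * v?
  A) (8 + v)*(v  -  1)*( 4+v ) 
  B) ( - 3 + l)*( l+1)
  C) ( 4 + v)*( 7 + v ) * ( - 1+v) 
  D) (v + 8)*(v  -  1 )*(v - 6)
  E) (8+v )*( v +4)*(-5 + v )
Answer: A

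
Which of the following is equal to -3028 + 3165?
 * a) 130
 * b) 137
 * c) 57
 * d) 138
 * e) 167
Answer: b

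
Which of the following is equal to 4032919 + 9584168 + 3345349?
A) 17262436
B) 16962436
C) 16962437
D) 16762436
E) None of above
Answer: B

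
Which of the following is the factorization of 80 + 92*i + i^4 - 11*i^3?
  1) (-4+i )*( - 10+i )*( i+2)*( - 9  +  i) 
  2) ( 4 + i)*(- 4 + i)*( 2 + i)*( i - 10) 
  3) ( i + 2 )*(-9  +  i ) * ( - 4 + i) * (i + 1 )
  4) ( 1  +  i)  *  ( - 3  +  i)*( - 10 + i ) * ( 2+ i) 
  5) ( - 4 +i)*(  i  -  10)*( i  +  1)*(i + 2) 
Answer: 5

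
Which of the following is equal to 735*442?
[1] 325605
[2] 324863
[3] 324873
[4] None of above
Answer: 4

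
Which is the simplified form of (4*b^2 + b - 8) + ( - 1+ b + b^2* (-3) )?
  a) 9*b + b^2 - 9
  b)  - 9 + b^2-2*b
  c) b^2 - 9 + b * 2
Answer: c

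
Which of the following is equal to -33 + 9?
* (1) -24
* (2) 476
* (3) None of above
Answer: 1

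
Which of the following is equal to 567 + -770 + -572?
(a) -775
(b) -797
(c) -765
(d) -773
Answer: a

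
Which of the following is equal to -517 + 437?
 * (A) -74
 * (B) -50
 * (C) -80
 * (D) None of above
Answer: C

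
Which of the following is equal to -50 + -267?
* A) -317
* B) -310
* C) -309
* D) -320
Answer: A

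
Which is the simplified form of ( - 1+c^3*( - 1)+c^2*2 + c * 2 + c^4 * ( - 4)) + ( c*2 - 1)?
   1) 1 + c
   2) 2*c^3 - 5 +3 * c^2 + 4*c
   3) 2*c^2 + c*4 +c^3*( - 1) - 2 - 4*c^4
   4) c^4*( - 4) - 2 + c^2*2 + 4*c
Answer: 3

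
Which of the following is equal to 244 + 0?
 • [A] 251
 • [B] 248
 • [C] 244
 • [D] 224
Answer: C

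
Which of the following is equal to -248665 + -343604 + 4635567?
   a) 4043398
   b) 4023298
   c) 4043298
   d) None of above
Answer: c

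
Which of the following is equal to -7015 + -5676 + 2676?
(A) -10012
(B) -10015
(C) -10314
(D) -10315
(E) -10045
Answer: B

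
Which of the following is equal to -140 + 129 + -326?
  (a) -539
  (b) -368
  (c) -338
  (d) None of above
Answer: d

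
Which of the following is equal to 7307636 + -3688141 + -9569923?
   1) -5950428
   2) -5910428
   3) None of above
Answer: 1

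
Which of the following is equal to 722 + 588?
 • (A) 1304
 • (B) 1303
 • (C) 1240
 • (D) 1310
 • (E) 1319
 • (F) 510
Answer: D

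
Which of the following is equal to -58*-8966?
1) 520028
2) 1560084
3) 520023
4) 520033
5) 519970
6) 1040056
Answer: 1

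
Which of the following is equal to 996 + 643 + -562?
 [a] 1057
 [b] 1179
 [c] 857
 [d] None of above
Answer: d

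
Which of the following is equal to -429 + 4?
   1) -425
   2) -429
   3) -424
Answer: 1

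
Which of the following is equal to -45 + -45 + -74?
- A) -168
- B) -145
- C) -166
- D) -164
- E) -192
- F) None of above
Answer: D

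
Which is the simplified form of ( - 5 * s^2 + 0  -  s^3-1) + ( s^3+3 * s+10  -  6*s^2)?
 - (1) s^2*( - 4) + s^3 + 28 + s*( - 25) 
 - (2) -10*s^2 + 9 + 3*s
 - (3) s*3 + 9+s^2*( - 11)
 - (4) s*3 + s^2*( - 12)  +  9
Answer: 3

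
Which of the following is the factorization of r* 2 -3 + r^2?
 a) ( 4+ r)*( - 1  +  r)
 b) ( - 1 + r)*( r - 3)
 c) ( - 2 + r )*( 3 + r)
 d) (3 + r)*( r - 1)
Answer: d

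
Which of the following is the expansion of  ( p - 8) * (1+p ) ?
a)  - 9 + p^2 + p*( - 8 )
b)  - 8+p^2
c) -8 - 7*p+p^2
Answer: c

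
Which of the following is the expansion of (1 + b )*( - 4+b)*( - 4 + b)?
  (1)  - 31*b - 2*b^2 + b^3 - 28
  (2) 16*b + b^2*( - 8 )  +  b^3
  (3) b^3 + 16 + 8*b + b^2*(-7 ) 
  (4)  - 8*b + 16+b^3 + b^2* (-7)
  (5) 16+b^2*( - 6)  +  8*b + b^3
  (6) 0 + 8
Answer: 3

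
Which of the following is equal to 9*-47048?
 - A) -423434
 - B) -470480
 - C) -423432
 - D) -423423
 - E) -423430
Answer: C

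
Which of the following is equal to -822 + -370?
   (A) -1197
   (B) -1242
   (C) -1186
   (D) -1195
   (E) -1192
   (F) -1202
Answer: E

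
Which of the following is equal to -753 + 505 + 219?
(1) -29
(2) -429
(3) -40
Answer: 1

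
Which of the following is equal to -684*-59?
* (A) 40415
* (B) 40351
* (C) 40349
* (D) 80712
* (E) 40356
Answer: E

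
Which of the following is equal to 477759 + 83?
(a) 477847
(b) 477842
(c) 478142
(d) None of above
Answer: b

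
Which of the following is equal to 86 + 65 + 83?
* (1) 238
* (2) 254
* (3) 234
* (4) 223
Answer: 3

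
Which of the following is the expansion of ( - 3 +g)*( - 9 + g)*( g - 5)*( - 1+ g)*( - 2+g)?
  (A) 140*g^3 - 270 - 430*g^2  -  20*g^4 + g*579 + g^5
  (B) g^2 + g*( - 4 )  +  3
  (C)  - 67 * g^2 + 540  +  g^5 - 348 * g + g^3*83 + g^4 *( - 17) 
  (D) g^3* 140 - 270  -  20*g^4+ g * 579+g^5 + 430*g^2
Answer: A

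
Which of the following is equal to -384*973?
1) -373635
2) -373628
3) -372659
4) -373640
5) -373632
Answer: 5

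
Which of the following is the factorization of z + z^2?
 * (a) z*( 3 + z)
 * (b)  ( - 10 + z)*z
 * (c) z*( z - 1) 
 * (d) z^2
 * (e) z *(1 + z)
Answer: e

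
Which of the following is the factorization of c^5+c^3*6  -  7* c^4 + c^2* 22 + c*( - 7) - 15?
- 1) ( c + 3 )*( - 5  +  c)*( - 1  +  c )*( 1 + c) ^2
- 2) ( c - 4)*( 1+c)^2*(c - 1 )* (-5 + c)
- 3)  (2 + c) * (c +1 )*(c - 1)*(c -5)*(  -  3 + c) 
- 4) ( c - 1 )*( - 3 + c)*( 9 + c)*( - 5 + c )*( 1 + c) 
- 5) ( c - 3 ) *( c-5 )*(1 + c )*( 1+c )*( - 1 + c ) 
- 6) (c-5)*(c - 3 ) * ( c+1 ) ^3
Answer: 5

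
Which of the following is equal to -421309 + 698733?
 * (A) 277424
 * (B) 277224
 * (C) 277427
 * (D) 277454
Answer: A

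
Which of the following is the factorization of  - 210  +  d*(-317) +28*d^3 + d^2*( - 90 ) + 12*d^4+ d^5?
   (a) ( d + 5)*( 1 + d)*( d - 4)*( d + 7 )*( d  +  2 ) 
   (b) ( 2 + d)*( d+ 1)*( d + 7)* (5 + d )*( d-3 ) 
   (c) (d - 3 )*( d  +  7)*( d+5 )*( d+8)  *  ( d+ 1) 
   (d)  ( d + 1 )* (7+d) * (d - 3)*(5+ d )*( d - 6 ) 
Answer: b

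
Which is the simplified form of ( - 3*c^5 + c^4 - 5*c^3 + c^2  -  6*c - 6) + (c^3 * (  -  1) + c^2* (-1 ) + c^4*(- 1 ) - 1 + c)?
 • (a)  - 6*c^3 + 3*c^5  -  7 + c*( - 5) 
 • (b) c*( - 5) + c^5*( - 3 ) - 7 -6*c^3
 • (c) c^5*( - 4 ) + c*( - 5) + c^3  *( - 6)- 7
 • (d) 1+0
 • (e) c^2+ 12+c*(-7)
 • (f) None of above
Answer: b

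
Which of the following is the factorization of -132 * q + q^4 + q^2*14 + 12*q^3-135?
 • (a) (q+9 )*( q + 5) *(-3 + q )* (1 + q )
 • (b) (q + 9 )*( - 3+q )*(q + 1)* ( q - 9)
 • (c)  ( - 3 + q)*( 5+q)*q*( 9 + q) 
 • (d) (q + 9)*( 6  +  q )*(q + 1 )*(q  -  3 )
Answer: a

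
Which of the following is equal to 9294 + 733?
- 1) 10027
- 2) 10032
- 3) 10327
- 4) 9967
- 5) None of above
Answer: 1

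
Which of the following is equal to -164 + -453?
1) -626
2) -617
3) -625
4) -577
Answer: 2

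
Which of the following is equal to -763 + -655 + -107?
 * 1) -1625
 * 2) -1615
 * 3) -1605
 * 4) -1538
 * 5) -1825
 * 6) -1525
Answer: 6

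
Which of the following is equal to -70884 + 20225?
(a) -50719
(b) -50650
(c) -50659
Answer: c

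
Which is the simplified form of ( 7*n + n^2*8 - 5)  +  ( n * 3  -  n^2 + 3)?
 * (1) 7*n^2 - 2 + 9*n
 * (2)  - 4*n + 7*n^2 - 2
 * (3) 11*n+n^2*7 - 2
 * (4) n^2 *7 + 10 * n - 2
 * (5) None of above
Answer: 4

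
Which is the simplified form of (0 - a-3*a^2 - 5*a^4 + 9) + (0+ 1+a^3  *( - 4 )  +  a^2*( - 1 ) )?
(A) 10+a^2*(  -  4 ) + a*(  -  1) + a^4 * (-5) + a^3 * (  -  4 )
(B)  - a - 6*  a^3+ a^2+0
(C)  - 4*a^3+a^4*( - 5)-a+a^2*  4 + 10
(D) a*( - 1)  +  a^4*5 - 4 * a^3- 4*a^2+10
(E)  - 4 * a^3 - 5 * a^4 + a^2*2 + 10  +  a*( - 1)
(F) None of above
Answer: A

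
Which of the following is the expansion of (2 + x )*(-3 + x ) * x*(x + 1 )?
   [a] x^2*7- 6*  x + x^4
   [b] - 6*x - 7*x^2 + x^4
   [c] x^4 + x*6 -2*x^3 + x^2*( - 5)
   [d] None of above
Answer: b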